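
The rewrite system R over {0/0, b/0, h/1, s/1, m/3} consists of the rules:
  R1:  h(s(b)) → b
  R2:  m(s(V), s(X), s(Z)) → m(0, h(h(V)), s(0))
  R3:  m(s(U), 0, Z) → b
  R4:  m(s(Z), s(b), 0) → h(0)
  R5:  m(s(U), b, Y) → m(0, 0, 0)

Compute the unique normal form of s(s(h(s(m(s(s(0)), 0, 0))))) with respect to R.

1. s(s(h(s(m(s(s(0)), 0, 0)))))  →  s(s(h(s(b))))   [R3 at 1.1.1.1]
2. s(s(h(s(b))))  →  s(s(b))   [R1 at 1.1]

s(s(b))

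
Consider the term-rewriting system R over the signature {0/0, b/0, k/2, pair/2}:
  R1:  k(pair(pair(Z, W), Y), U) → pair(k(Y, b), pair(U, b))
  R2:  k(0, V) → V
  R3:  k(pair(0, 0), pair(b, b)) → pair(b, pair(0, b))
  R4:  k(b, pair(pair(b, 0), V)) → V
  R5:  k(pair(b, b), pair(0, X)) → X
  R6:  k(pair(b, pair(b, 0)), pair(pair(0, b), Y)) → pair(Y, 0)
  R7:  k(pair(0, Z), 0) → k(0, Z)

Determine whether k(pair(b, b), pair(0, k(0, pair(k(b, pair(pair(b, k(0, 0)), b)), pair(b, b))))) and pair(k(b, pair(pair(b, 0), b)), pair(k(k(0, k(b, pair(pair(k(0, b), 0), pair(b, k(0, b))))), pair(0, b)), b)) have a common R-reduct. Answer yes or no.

Reduce t₁ = k(pair(b, b), pair(0, k(0, pair(k(b, pair(pair(b, k(0, 0)), b)), pair(b, b))))):
1. k(pair(b, b), pair(0, k(0, pair(k(b, pair(pair(b, k(0, 0)), b)), pair(b, b)))))  →  k(0, pair(k(b, pair(pair(b, k(0, 0)), b)), pair(b, b)))   [R5 at ε]
2. k(0, pair(k(b, pair(pair(b, k(0, 0)), b)), pair(b, b)))  →  pair(k(b, pair(pair(b, k(0, 0)), b)), pair(b, b))   [R2 at ε]
3. pair(k(b, pair(pair(b, k(0, 0)), b)), pair(b, b))  →  pair(k(b, pair(pair(b, 0), b)), pair(b, b))   [R2 at 1.2.1.2]
4. pair(k(b, pair(pair(b, 0), b)), pair(b, b))  →  pair(b, pair(b, b))   [R4 at 1]

Reduce t₂ = pair(k(b, pair(pair(b, 0), b)), pair(k(k(0, k(b, pair(pair(k(0, b), 0), pair(b, k(0, b))))), pair(0, b)), b)):
1. pair(k(b, pair(pair(b, 0), b)), pair(k(k(0, k(b, pair(pair(k(0, b), 0), pair(b, k(0, b))))), pair(0, b)), b))  →  pair(b, pair(k(k(0, k(b, pair(pair(k(0, b), 0), pair(b, k(0, b))))), pair(0, b)), b))   [R4 at 1]
2. pair(b, pair(k(k(0, k(b, pair(pair(k(0, b), 0), pair(b, k(0, b))))), pair(0, b)), b))  →  pair(b, pair(k(k(b, pair(pair(k(0, b), 0), pair(b, k(0, b)))), pair(0, b)), b))   [R2 at 2.1.1]
3. pair(b, pair(k(k(b, pair(pair(k(0, b), 0), pair(b, k(0, b)))), pair(0, b)), b))  →  pair(b, pair(k(k(b, pair(pair(b, 0), pair(b, k(0, b)))), pair(0, b)), b))   [R2 at 2.1.1.2.1.1]
4. pair(b, pair(k(k(b, pair(pair(b, 0), pair(b, k(0, b)))), pair(0, b)), b))  →  pair(b, pair(k(pair(b, k(0, b)), pair(0, b)), b))   [R4 at 2.1.1]
5. pair(b, pair(k(pair(b, k(0, b)), pair(0, b)), b))  →  pair(b, pair(k(pair(b, b), pair(0, b)), b))   [R2 at 2.1.1.2]
6. pair(b, pair(k(pair(b, b), pair(0, b)), b))  →  pair(b, pair(b, b))   [R5 at 2.1]

yes — NF(t₁) = pair(b, pair(b, b)), NF(t₂) = pair(b, pair(b, b))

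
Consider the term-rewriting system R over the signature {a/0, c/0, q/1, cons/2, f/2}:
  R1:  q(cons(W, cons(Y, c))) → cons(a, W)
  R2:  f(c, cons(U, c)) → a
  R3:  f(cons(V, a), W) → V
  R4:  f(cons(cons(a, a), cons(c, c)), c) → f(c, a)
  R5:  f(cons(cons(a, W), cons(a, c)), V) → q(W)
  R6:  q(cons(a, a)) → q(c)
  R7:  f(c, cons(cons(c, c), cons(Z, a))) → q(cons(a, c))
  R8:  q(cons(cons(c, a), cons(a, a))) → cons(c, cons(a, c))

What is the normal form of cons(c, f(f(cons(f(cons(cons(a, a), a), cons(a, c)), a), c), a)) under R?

cons(c, a)

1. cons(c, f(f(cons(f(cons(cons(a, a), a), cons(a, c)), a), c), a))  →  cons(c, f(f(cons(cons(a, a), a), cons(a, c)), a))   [R3 at 2.1]
2. cons(c, f(f(cons(cons(a, a), a), cons(a, c)), a))  →  cons(c, f(cons(a, a), a))   [R3 at 2.1]
3. cons(c, f(cons(a, a), a))  →  cons(c, a)   [R3 at 2]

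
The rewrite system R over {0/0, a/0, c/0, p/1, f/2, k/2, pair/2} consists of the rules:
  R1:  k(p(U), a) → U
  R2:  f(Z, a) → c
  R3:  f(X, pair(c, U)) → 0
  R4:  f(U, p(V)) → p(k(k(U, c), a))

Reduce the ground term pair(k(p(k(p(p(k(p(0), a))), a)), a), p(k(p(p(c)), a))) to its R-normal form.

pair(p(0), p(p(c)))

1. pair(k(p(k(p(p(k(p(0), a))), a)), a), p(k(p(p(c)), a)))  →  pair(k(p(p(k(p(0), a))), a), p(k(p(p(c)), a)))   [R1 at 1]
2. pair(k(p(p(k(p(0), a))), a), p(k(p(p(c)), a)))  →  pair(p(k(p(0), a)), p(k(p(p(c)), a)))   [R1 at 1]
3. pair(p(k(p(0), a)), p(k(p(p(c)), a)))  →  pair(p(0), p(k(p(p(c)), a)))   [R1 at 1.1]
4. pair(p(0), p(k(p(p(c)), a)))  →  pair(p(0), p(p(c)))   [R1 at 2.1]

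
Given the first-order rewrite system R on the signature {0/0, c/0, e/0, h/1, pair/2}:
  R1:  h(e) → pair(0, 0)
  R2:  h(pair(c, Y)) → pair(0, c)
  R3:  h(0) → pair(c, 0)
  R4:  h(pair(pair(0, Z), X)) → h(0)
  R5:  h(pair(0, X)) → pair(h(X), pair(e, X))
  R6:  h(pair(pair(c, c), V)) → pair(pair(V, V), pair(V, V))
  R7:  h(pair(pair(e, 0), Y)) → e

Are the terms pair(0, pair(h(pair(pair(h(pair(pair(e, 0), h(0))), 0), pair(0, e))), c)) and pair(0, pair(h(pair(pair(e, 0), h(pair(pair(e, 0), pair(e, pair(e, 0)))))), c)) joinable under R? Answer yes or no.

Reduce t₁ = pair(0, pair(h(pair(pair(h(pair(pair(e, 0), h(0))), 0), pair(0, e))), c)):
1. pair(0, pair(h(pair(pair(h(pair(pair(e, 0), h(0))), 0), pair(0, e))), c))  →  pair(0, pair(h(pair(pair(e, 0), pair(0, e))), c))   [R7 at 2.1.1.1.1]
2. pair(0, pair(h(pair(pair(e, 0), pair(0, e))), c))  →  pair(0, pair(e, c))   [R7 at 2.1]

Reduce t₂ = pair(0, pair(h(pair(pair(e, 0), h(pair(pair(e, 0), pair(e, pair(e, 0)))))), c)):
1. pair(0, pair(h(pair(pair(e, 0), h(pair(pair(e, 0), pair(e, pair(e, 0)))))), c))  →  pair(0, pair(e, c))   [R7 at 2.1]

yes — NF(t₁) = pair(0, pair(e, c)), NF(t₂) = pair(0, pair(e, c))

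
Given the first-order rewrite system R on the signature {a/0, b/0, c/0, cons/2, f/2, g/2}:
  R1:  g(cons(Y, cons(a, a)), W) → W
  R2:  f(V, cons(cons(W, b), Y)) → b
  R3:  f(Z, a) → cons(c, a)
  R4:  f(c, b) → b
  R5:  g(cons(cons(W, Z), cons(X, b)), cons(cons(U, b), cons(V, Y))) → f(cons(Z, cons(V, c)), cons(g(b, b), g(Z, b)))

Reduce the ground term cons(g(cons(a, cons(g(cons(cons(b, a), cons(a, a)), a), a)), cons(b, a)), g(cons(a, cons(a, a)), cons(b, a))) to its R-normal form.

1. cons(g(cons(a, cons(g(cons(cons(b, a), cons(a, a)), a), a)), cons(b, a)), g(cons(a, cons(a, a)), cons(b, a)))  →  cons(g(cons(a, cons(a, a)), cons(b, a)), g(cons(a, cons(a, a)), cons(b, a)))   [R1 at 1.1.2.1]
2. cons(g(cons(a, cons(a, a)), cons(b, a)), g(cons(a, cons(a, a)), cons(b, a)))  →  cons(cons(b, a), g(cons(a, cons(a, a)), cons(b, a)))   [R1 at 1]
3. cons(cons(b, a), g(cons(a, cons(a, a)), cons(b, a)))  →  cons(cons(b, a), cons(b, a))   [R1 at 2]

cons(cons(b, a), cons(b, a))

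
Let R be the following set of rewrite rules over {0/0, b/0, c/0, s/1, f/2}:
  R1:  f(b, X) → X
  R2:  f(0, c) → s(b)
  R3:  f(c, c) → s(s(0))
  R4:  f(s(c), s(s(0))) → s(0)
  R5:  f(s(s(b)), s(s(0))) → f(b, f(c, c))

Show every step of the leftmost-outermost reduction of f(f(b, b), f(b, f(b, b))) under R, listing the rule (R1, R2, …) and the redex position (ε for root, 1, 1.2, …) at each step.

1. f(f(b, b), f(b, f(b, b)))  →  f(b, f(b, f(b, b)))   [R1 at 1]
2. f(b, f(b, f(b, b)))  →  f(b, f(b, b))   [R1 at ε]
3. f(b, f(b, b))  →  f(b, b)   [R1 at ε]
4. f(b, b)  →  b   [R1 at ε]

b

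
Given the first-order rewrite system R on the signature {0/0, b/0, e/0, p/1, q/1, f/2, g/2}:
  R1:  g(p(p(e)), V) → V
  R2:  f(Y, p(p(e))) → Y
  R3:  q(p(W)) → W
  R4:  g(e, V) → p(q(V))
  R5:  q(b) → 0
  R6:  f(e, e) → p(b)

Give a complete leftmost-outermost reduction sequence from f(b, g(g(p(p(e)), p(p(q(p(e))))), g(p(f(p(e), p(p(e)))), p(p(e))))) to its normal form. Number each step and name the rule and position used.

b

1. f(b, g(g(p(p(e)), p(p(q(p(e))))), g(p(f(p(e), p(p(e)))), p(p(e)))))  →  f(b, g(p(p(q(p(e)))), g(p(f(p(e), p(p(e)))), p(p(e)))))   [R1 at 2.1]
2. f(b, g(p(p(q(p(e)))), g(p(f(p(e), p(p(e)))), p(p(e)))))  →  f(b, g(p(p(e)), g(p(f(p(e), p(p(e)))), p(p(e)))))   [R3 at 2.1.1.1]
3. f(b, g(p(p(e)), g(p(f(p(e), p(p(e)))), p(p(e)))))  →  f(b, g(p(f(p(e), p(p(e)))), p(p(e))))   [R1 at 2]
4. f(b, g(p(f(p(e), p(p(e)))), p(p(e))))  →  f(b, g(p(p(e)), p(p(e))))   [R2 at 2.1.1]
5. f(b, g(p(p(e)), p(p(e))))  →  f(b, p(p(e)))   [R1 at 2]
6. f(b, p(p(e)))  →  b   [R2 at ε]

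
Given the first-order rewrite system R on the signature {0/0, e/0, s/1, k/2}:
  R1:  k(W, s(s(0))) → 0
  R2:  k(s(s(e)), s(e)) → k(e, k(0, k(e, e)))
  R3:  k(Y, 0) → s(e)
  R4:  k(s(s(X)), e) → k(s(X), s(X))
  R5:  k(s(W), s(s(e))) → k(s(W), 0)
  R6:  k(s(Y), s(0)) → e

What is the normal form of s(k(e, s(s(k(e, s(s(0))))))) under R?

1. s(k(e, s(s(k(e, s(s(0)))))))  →  s(k(e, s(s(0))))   [R1 at 1.2.1.1]
2. s(k(e, s(s(0))))  →  s(0)   [R1 at 1]

s(0)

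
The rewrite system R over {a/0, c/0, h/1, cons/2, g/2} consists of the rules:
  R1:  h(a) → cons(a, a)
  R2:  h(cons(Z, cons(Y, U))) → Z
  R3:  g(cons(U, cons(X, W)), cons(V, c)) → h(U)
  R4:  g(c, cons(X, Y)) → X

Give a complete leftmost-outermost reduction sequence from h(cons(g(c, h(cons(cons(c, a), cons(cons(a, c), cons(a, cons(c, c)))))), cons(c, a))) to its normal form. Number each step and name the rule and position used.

1. h(cons(g(c, h(cons(cons(c, a), cons(cons(a, c), cons(a, cons(c, c)))))), cons(c, a)))  →  g(c, h(cons(cons(c, a), cons(cons(a, c), cons(a, cons(c, c))))))   [R2 at ε]
2. g(c, h(cons(cons(c, a), cons(cons(a, c), cons(a, cons(c, c))))))  →  g(c, cons(c, a))   [R2 at 2]
3. g(c, cons(c, a))  →  c   [R4 at ε]

c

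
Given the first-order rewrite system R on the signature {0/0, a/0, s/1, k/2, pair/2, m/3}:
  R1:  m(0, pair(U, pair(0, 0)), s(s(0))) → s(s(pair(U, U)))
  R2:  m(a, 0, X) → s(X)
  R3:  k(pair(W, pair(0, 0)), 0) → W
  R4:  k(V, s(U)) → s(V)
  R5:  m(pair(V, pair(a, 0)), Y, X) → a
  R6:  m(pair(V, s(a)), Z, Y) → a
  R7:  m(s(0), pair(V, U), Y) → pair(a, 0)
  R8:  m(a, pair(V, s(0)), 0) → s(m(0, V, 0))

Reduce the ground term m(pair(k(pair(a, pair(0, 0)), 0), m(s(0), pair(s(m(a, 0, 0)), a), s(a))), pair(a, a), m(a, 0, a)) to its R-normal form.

a

1. m(pair(k(pair(a, pair(0, 0)), 0), m(s(0), pair(s(m(a, 0, 0)), a), s(a))), pair(a, a), m(a, 0, a))  →  m(pair(a, m(s(0), pair(s(m(a, 0, 0)), a), s(a))), pair(a, a), m(a, 0, a))   [R3 at 1.1]
2. m(pair(a, m(s(0), pair(s(m(a, 0, 0)), a), s(a))), pair(a, a), m(a, 0, a))  →  m(pair(a, pair(a, 0)), pair(a, a), m(a, 0, a))   [R7 at 1.2]
3. m(pair(a, pair(a, 0)), pair(a, a), m(a, 0, a))  →  a   [R5 at ε]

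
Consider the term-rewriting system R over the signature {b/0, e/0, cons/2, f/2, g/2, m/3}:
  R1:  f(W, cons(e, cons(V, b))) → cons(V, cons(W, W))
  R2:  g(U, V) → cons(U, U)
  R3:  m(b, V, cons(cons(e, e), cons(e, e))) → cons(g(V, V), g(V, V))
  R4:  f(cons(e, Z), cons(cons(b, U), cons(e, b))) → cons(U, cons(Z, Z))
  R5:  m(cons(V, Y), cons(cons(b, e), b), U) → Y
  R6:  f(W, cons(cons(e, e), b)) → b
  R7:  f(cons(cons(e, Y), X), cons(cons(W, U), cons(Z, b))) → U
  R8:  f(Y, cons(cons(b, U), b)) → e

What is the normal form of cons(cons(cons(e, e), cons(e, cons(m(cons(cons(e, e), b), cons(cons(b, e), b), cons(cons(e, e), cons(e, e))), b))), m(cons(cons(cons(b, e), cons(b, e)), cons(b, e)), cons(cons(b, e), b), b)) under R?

1. cons(cons(cons(e, e), cons(e, cons(m(cons(cons(e, e), b), cons(cons(b, e), b), cons(cons(e, e), cons(e, e))), b))), m(cons(cons(cons(b, e), cons(b, e)), cons(b, e)), cons(cons(b, e), b), b))  →  cons(cons(cons(e, e), cons(e, cons(b, b))), m(cons(cons(cons(b, e), cons(b, e)), cons(b, e)), cons(cons(b, e), b), b))   [R5 at 1.2.2.1]
2. cons(cons(cons(e, e), cons(e, cons(b, b))), m(cons(cons(cons(b, e), cons(b, e)), cons(b, e)), cons(cons(b, e), b), b))  →  cons(cons(cons(e, e), cons(e, cons(b, b))), cons(b, e))   [R5 at 2]

cons(cons(cons(e, e), cons(e, cons(b, b))), cons(b, e))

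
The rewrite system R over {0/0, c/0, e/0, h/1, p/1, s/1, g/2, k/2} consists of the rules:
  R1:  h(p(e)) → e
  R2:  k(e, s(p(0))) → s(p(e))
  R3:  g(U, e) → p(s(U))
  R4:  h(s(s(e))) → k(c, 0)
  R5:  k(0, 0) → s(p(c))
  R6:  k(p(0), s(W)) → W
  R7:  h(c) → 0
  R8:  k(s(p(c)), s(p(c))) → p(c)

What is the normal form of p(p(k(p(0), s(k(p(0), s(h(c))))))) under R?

p(p(0))

1. p(p(k(p(0), s(k(p(0), s(h(c)))))))  →  p(p(k(p(0), s(h(c)))))   [R6 at 1.1]
2. p(p(k(p(0), s(h(c)))))  →  p(p(h(c)))   [R6 at 1.1]
3. p(p(h(c)))  →  p(p(0))   [R7 at 1.1]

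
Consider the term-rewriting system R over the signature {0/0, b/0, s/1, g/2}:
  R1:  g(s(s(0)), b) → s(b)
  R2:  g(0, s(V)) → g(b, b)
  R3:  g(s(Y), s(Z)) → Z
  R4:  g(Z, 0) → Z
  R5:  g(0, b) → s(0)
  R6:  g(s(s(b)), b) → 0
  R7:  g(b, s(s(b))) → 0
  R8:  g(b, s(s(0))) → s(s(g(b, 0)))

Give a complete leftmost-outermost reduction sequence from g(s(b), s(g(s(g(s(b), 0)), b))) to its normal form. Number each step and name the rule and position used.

1. g(s(b), s(g(s(g(s(b), 0)), b)))  →  g(s(g(s(b), 0)), b)   [R3 at ε]
2. g(s(g(s(b), 0)), b)  →  g(s(s(b)), b)   [R4 at 1.1]
3. g(s(s(b)), b)  →  0   [R6 at ε]

0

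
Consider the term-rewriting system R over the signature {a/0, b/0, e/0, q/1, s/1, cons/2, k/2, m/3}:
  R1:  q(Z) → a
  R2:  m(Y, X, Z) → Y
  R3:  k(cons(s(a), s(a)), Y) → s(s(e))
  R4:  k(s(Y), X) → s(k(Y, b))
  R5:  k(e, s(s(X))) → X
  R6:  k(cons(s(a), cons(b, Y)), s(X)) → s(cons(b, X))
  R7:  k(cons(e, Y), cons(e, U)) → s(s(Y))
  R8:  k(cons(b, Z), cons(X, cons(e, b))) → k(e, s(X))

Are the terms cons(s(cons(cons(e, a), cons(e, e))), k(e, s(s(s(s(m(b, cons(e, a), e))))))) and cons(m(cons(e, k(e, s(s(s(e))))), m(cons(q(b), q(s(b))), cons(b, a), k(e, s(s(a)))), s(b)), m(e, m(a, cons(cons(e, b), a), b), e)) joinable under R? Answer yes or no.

Reduce t₁ = cons(s(cons(cons(e, a), cons(e, e))), k(e, s(s(s(s(m(b, cons(e, a), e))))))):
1. cons(s(cons(cons(e, a), cons(e, e))), k(e, s(s(s(s(m(b, cons(e, a), e)))))))  →  cons(s(cons(cons(e, a), cons(e, e))), s(s(m(b, cons(e, a), e))))   [R5 at 2]
2. cons(s(cons(cons(e, a), cons(e, e))), s(s(m(b, cons(e, a), e))))  →  cons(s(cons(cons(e, a), cons(e, e))), s(s(b)))   [R2 at 2.1.1]

Reduce t₂ = cons(m(cons(e, k(e, s(s(s(e))))), m(cons(q(b), q(s(b))), cons(b, a), k(e, s(s(a)))), s(b)), m(e, m(a, cons(cons(e, b), a), b), e)):
1. cons(m(cons(e, k(e, s(s(s(e))))), m(cons(q(b), q(s(b))), cons(b, a), k(e, s(s(a)))), s(b)), m(e, m(a, cons(cons(e, b), a), b), e))  →  cons(cons(e, k(e, s(s(s(e))))), m(e, m(a, cons(cons(e, b), a), b), e))   [R2 at 1]
2. cons(cons(e, k(e, s(s(s(e))))), m(e, m(a, cons(cons(e, b), a), b), e))  →  cons(cons(e, s(e)), m(e, m(a, cons(cons(e, b), a), b), e))   [R5 at 1.2]
3. cons(cons(e, s(e)), m(e, m(a, cons(cons(e, b), a), b), e))  →  cons(cons(e, s(e)), e)   [R2 at 2]

no — NF(t₁) = cons(s(cons(cons(e, a), cons(e, e))), s(s(b))), NF(t₂) = cons(cons(e, s(e)), e)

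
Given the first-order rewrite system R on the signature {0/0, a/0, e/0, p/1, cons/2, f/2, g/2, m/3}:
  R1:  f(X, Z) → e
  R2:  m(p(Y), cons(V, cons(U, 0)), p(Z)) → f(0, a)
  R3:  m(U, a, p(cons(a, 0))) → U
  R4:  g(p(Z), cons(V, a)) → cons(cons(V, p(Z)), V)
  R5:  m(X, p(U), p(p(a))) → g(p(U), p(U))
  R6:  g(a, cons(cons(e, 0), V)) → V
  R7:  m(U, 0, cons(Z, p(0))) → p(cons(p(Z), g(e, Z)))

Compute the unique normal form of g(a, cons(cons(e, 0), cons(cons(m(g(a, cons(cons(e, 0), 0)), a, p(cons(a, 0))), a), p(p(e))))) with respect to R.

1. g(a, cons(cons(e, 0), cons(cons(m(g(a, cons(cons(e, 0), 0)), a, p(cons(a, 0))), a), p(p(e)))))  →  cons(cons(m(g(a, cons(cons(e, 0), 0)), a, p(cons(a, 0))), a), p(p(e)))   [R6 at ε]
2. cons(cons(m(g(a, cons(cons(e, 0), 0)), a, p(cons(a, 0))), a), p(p(e)))  →  cons(cons(g(a, cons(cons(e, 0), 0)), a), p(p(e)))   [R3 at 1.1]
3. cons(cons(g(a, cons(cons(e, 0), 0)), a), p(p(e)))  →  cons(cons(0, a), p(p(e)))   [R6 at 1.1]

cons(cons(0, a), p(p(e)))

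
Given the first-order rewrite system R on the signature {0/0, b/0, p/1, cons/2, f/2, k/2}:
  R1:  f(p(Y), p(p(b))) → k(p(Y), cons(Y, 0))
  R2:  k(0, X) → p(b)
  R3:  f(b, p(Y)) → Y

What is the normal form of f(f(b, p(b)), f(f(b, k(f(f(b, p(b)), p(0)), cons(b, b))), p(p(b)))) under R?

1. f(f(b, p(b)), f(f(b, k(f(f(b, p(b)), p(0)), cons(b, b))), p(p(b))))  →  f(b, f(f(b, k(f(f(b, p(b)), p(0)), cons(b, b))), p(p(b))))   [R3 at 1]
2. f(b, f(f(b, k(f(f(b, p(b)), p(0)), cons(b, b))), p(p(b))))  →  f(b, f(f(b, k(f(b, p(0)), cons(b, b))), p(p(b))))   [R3 at 2.1.2.1.1]
3. f(b, f(f(b, k(f(b, p(0)), cons(b, b))), p(p(b))))  →  f(b, f(f(b, k(0, cons(b, b))), p(p(b))))   [R3 at 2.1.2.1]
4. f(b, f(f(b, k(0, cons(b, b))), p(p(b))))  →  f(b, f(f(b, p(b)), p(p(b))))   [R2 at 2.1.2]
5. f(b, f(f(b, p(b)), p(p(b))))  →  f(b, f(b, p(p(b))))   [R3 at 2.1]
6. f(b, f(b, p(p(b))))  →  f(b, p(b))   [R3 at 2]
7. f(b, p(b))  →  b   [R3 at ε]

b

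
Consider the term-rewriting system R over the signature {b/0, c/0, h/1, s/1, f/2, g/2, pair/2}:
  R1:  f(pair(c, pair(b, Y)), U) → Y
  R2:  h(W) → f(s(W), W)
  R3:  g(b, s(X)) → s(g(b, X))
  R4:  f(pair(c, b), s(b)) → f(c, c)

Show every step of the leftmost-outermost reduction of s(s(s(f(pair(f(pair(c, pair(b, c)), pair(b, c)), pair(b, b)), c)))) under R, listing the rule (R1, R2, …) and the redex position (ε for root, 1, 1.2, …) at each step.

1. s(s(s(f(pair(f(pair(c, pair(b, c)), pair(b, c)), pair(b, b)), c))))  →  s(s(s(f(pair(c, pair(b, b)), c))))   [R1 at 1.1.1.1.1]
2. s(s(s(f(pair(c, pair(b, b)), c))))  →  s(s(s(b)))   [R1 at 1.1.1]

s(s(s(b)))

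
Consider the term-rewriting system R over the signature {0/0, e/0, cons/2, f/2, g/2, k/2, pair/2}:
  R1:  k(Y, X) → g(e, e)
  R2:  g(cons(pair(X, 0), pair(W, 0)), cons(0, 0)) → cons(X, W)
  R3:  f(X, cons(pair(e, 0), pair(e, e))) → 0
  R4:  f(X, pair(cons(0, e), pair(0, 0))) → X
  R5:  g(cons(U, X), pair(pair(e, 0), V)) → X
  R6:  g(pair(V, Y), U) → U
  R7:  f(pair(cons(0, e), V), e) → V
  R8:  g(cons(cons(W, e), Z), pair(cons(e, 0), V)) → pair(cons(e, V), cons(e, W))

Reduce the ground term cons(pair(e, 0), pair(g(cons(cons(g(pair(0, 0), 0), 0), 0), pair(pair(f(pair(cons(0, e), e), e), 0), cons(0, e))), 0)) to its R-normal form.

1. cons(pair(e, 0), pair(g(cons(cons(g(pair(0, 0), 0), 0), 0), pair(pair(f(pair(cons(0, e), e), e), 0), cons(0, e))), 0))  →  cons(pair(e, 0), pair(g(cons(cons(0, 0), 0), pair(pair(f(pair(cons(0, e), e), e), 0), cons(0, e))), 0))   [R6 at 2.1.1.1.1]
2. cons(pair(e, 0), pair(g(cons(cons(0, 0), 0), pair(pair(f(pair(cons(0, e), e), e), 0), cons(0, e))), 0))  →  cons(pair(e, 0), pair(g(cons(cons(0, 0), 0), pair(pair(e, 0), cons(0, e))), 0))   [R7 at 2.1.2.1.1]
3. cons(pair(e, 0), pair(g(cons(cons(0, 0), 0), pair(pair(e, 0), cons(0, e))), 0))  →  cons(pair(e, 0), pair(0, 0))   [R5 at 2.1]

cons(pair(e, 0), pair(0, 0))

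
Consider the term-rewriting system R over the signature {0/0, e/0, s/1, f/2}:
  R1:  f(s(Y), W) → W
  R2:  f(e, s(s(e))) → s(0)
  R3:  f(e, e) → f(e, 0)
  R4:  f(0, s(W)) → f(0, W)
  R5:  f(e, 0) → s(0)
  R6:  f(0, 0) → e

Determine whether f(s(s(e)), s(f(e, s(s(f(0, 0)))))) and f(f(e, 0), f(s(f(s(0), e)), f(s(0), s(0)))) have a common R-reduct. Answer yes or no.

no — NF(t₁) = s(s(0)), NF(t₂) = s(0)

Reduce t₁ = f(s(s(e)), s(f(e, s(s(f(0, 0)))))):
1. f(s(s(e)), s(f(e, s(s(f(0, 0))))))  →  s(f(e, s(s(f(0, 0)))))   [R1 at ε]
2. s(f(e, s(s(f(0, 0)))))  →  s(f(e, s(s(e))))   [R6 at 1.2.1.1]
3. s(f(e, s(s(e))))  →  s(s(0))   [R2 at 1]

Reduce t₂ = f(f(e, 0), f(s(f(s(0), e)), f(s(0), s(0)))):
1. f(f(e, 0), f(s(f(s(0), e)), f(s(0), s(0))))  →  f(s(0), f(s(f(s(0), e)), f(s(0), s(0))))   [R5 at 1]
2. f(s(0), f(s(f(s(0), e)), f(s(0), s(0))))  →  f(s(f(s(0), e)), f(s(0), s(0)))   [R1 at ε]
3. f(s(f(s(0), e)), f(s(0), s(0)))  →  f(s(0), s(0))   [R1 at ε]
4. f(s(0), s(0))  →  s(0)   [R1 at ε]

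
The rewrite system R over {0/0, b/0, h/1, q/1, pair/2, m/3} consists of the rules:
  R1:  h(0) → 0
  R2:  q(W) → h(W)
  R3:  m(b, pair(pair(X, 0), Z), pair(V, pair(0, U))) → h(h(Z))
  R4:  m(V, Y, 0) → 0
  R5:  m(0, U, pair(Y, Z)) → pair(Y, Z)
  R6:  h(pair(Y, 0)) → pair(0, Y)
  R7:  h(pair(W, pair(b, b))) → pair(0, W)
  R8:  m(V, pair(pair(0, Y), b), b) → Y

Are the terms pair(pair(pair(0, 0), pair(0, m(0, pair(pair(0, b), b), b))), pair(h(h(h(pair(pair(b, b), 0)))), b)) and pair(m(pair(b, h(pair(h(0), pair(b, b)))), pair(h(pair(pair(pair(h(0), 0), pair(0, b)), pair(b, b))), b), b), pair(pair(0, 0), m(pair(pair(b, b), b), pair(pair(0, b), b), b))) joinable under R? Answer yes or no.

yes — NF(t₁) = pair(pair(pair(0, 0), pair(0, b)), pair(pair(0, 0), b)), NF(t₂) = pair(pair(pair(0, 0), pair(0, b)), pair(pair(0, 0), b))

Reduce t₁ = pair(pair(pair(0, 0), pair(0, m(0, pair(pair(0, b), b), b))), pair(h(h(h(pair(pair(b, b), 0)))), b)):
1. pair(pair(pair(0, 0), pair(0, m(0, pair(pair(0, b), b), b))), pair(h(h(h(pair(pair(b, b), 0)))), b))  →  pair(pair(pair(0, 0), pair(0, b)), pair(h(h(h(pair(pair(b, b), 0)))), b))   [R8 at 1.2.2]
2. pair(pair(pair(0, 0), pair(0, b)), pair(h(h(h(pair(pair(b, b), 0)))), b))  →  pair(pair(pair(0, 0), pair(0, b)), pair(h(h(pair(0, pair(b, b)))), b))   [R6 at 2.1.1.1]
3. pair(pair(pair(0, 0), pair(0, b)), pair(h(h(pair(0, pair(b, b)))), b))  →  pair(pair(pair(0, 0), pair(0, b)), pair(h(pair(0, 0)), b))   [R7 at 2.1.1]
4. pair(pair(pair(0, 0), pair(0, b)), pair(h(pair(0, 0)), b))  →  pair(pair(pair(0, 0), pair(0, b)), pair(pair(0, 0), b))   [R6 at 2.1]

Reduce t₂ = pair(m(pair(b, h(pair(h(0), pair(b, b)))), pair(h(pair(pair(pair(h(0), 0), pair(0, b)), pair(b, b))), b), b), pair(pair(0, 0), m(pair(pair(b, b), b), pair(pair(0, b), b), b))):
1. pair(m(pair(b, h(pair(h(0), pair(b, b)))), pair(h(pair(pair(pair(h(0), 0), pair(0, b)), pair(b, b))), b), b), pair(pair(0, 0), m(pair(pair(b, b), b), pair(pair(0, b), b), b)))  →  pair(m(pair(b, pair(0, h(0))), pair(h(pair(pair(pair(h(0), 0), pair(0, b)), pair(b, b))), b), b), pair(pair(0, 0), m(pair(pair(b, b), b), pair(pair(0, b), b), b)))   [R7 at 1.1.2]
2. pair(m(pair(b, pair(0, h(0))), pair(h(pair(pair(pair(h(0), 0), pair(0, b)), pair(b, b))), b), b), pair(pair(0, 0), m(pair(pair(b, b), b), pair(pair(0, b), b), b)))  →  pair(m(pair(b, pair(0, 0)), pair(h(pair(pair(pair(h(0), 0), pair(0, b)), pair(b, b))), b), b), pair(pair(0, 0), m(pair(pair(b, b), b), pair(pair(0, b), b), b)))   [R1 at 1.1.2.2]
3. pair(m(pair(b, pair(0, 0)), pair(h(pair(pair(pair(h(0), 0), pair(0, b)), pair(b, b))), b), b), pair(pair(0, 0), m(pair(pair(b, b), b), pair(pair(0, b), b), b)))  →  pair(m(pair(b, pair(0, 0)), pair(pair(0, pair(pair(h(0), 0), pair(0, b))), b), b), pair(pair(0, 0), m(pair(pair(b, b), b), pair(pair(0, b), b), b)))   [R7 at 1.2.1]
4. pair(m(pair(b, pair(0, 0)), pair(pair(0, pair(pair(h(0), 0), pair(0, b))), b), b), pair(pair(0, 0), m(pair(pair(b, b), b), pair(pair(0, b), b), b)))  →  pair(pair(pair(h(0), 0), pair(0, b)), pair(pair(0, 0), m(pair(pair(b, b), b), pair(pair(0, b), b), b)))   [R8 at 1]
5. pair(pair(pair(h(0), 0), pair(0, b)), pair(pair(0, 0), m(pair(pair(b, b), b), pair(pair(0, b), b), b)))  →  pair(pair(pair(0, 0), pair(0, b)), pair(pair(0, 0), m(pair(pair(b, b), b), pair(pair(0, b), b), b)))   [R1 at 1.1.1]
6. pair(pair(pair(0, 0), pair(0, b)), pair(pair(0, 0), m(pair(pair(b, b), b), pair(pair(0, b), b), b)))  →  pair(pair(pair(0, 0), pair(0, b)), pair(pair(0, 0), b))   [R8 at 2.2]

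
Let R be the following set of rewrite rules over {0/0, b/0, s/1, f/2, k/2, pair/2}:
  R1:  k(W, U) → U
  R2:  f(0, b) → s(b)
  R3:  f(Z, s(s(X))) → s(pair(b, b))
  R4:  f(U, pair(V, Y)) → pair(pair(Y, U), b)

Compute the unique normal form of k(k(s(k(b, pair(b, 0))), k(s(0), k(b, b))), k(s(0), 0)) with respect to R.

1. k(k(s(k(b, pair(b, 0))), k(s(0), k(b, b))), k(s(0), 0))  →  k(s(0), 0)   [R1 at ε]
2. k(s(0), 0)  →  0   [R1 at ε]

0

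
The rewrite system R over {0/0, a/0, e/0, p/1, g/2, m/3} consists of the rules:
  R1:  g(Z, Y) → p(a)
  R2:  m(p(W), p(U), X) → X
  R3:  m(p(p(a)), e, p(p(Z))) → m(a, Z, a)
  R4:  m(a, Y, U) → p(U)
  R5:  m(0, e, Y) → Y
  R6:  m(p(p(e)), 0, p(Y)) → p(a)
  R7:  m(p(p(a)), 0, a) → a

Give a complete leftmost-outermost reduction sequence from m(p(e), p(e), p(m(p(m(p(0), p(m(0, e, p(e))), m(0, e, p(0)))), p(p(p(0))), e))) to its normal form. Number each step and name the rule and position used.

1. m(p(e), p(e), p(m(p(m(p(0), p(m(0, e, p(e))), m(0, e, p(0)))), p(p(p(0))), e)))  →  p(m(p(m(p(0), p(m(0, e, p(e))), m(0, e, p(0)))), p(p(p(0))), e))   [R2 at ε]
2. p(m(p(m(p(0), p(m(0, e, p(e))), m(0, e, p(0)))), p(p(p(0))), e))  →  p(e)   [R2 at 1]

p(e)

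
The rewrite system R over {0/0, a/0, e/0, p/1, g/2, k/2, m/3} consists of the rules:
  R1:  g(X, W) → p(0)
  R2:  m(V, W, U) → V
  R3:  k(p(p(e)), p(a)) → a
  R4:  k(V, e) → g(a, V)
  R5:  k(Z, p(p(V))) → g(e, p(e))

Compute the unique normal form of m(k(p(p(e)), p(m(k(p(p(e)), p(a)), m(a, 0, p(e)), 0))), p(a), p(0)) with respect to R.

a

1. m(k(p(p(e)), p(m(k(p(p(e)), p(a)), m(a, 0, p(e)), 0))), p(a), p(0))  →  k(p(p(e)), p(m(k(p(p(e)), p(a)), m(a, 0, p(e)), 0)))   [R2 at ε]
2. k(p(p(e)), p(m(k(p(p(e)), p(a)), m(a, 0, p(e)), 0)))  →  k(p(p(e)), p(k(p(p(e)), p(a))))   [R2 at 2.1]
3. k(p(p(e)), p(k(p(p(e)), p(a))))  →  k(p(p(e)), p(a))   [R3 at 2.1]
4. k(p(p(e)), p(a))  →  a   [R3 at ε]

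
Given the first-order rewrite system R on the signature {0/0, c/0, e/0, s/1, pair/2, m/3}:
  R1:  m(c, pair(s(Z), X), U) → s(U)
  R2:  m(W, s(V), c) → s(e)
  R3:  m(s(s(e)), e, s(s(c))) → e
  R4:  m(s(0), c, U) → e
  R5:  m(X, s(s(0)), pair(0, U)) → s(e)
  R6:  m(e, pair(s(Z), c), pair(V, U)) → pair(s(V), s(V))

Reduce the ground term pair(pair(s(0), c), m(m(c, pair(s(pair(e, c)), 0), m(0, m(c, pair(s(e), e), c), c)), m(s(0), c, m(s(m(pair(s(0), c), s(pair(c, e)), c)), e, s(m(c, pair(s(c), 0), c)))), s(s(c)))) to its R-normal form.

pair(pair(s(0), c), e)

1. pair(pair(s(0), c), m(m(c, pair(s(pair(e, c)), 0), m(0, m(c, pair(s(e), e), c), c)), m(s(0), c, m(s(m(pair(s(0), c), s(pair(c, e)), c)), e, s(m(c, pair(s(c), 0), c)))), s(s(c))))  →  pair(pair(s(0), c), m(s(m(0, m(c, pair(s(e), e), c), c)), m(s(0), c, m(s(m(pair(s(0), c), s(pair(c, e)), c)), e, s(m(c, pair(s(c), 0), c)))), s(s(c))))   [R1 at 2.1]
2. pair(pair(s(0), c), m(s(m(0, m(c, pair(s(e), e), c), c)), m(s(0), c, m(s(m(pair(s(0), c), s(pair(c, e)), c)), e, s(m(c, pair(s(c), 0), c)))), s(s(c))))  →  pair(pair(s(0), c), m(s(m(0, s(c), c)), m(s(0), c, m(s(m(pair(s(0), c), s(pair(c, e)), c)), e, s(m(c, pair(s(c), 0), c)))), s(s(c))))   [R1 at 2.1.1.2]
3. pair(pair(s(0), c), m(s(m(0, s(c), c)), m(s(0), c, m(s(m(pair(s(0), c), s(pair(c, e)), c)), e, s(m(c, pair(s(c), 0), c)))), s(s(c))))  →  pair(pair(s(0), c), m(s(s(e)), m(s(0), c, m(s(m(pair(s(0), c), s(pair(c, e)), c)), e, s(m(c, pair(s(c), 0), c)))), s(s(c))))   [R2 at 2.1.1]
4. pair(pair(s(0), c), m(s(s(e)), m(s(0), c, m(s(m(pair(s(0), c), s(pair(c, e)), c)), e, s(m(c, pair(s(c), 0), c)))), s(s(c))))  →  pair(pair(s(0), c), m(s(s(e)), e, s(s(c))))   [R4 at 2.2]
5. pair(pair(s(0), c), m(s(s(e)), e, s(s(c))))  →  pair(pair(s(0), c), e)   [R3 at 2]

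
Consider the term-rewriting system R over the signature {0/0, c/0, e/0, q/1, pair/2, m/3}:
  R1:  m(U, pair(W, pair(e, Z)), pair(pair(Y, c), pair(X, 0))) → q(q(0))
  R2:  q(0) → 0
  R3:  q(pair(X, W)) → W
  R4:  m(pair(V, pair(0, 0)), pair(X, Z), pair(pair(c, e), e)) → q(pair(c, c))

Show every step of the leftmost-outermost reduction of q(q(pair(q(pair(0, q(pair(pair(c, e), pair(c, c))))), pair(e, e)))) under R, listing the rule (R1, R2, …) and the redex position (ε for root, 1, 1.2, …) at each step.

1. q(q(pair(q(pair(0, q(pair(pair(c, e), pair(c, c))))), pair(e, e))))  →  q(pair(e, e))   [R3 at 1]
2. q(pair(e, e))  →  e   [R3 at ε]

e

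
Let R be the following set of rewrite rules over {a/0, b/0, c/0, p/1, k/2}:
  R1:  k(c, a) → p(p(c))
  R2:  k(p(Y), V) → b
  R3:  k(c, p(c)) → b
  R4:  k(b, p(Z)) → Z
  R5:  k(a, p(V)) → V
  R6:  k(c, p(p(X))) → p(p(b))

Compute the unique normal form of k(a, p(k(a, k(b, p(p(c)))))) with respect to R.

1. k(a, p(k(a, k(b, p(p(c))))))  →  k(a, k(b, p(p(c))))   [R5 at ε]
2. k(a, k(b, p(p(c))))  →  k(a, p(c))   [R4 at 2]
3. k(a, p(c))  →  c   [R5 at ε]

c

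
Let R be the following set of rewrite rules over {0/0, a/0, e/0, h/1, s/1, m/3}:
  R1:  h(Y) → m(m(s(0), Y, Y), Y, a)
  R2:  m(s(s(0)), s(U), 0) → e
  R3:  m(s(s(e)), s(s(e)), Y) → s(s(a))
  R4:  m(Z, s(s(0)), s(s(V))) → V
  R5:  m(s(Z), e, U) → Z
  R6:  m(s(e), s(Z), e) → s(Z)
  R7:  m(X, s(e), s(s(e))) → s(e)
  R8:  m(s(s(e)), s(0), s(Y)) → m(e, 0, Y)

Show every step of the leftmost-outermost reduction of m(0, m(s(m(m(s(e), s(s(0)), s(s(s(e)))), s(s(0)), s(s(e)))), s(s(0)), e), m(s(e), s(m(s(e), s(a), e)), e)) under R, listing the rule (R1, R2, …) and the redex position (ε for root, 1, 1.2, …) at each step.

a

1. m(0, m(s(m(m(s(e), s(s(0)), s(s(s(e)))), s(s(0)), s(s(e)))), s(s(0)), e), m(s(e), s(m(s(e), s(a), e)), e))  →  m(0, m(s(e), s(s(0)), e), m(s(e), s(m(s(e), s(a), e)), e))   [R4 at 2.1.1]
2. m(0, m(s(e), s(s(0)), e), m(s(e), s(m(s(e), s(a), e)), e))  →  m(0, s(s(0)), m(s(e), s(m(s(e), s(a), e)), e))   [R6 at 2]
3. m(0, s(s(0)), m(s(e), s(m(s(e), s(a), e)), e))  →  m(0, s(s(0)), s(m(s(e), s(a), e)))   [R6 at 3]
4. m(0, s(s(0)), s(m(s(e), s(a), e)))  →  m(0, s(s(0)), s(s(a)))   [R6 at 3.1]
5. m(0, s(s(0)), s(s(a)))  →  a   [R4 at ε]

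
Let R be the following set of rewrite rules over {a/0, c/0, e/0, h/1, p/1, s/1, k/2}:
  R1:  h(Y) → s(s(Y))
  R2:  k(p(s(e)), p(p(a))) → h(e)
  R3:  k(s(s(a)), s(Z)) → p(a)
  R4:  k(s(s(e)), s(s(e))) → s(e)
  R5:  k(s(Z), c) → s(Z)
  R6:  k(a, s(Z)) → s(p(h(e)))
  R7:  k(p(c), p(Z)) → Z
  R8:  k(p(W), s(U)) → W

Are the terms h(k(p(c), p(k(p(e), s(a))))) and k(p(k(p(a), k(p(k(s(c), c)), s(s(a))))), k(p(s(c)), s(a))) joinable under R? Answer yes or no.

Reduce t₁ = h(k(p(c), p(k(p(e), s(a))))):
1. h(k(p(c), p(k(p(e), s(a)))))  →  s(s(k(p(c), p(k(p(e), s(a))))))   [R1 at ε]
2. s(s(k(p(c), p(k(p(e), s(a))))))  →  s(s(k(p(e), s(a))))   [R7 at 1.1]
3. s(s(k(p(e), s(a))))  →  s(s(e))   [R8 at 1.1]

Reduce t₂ = k(p(k(p(a), k(p(k(s(c), c)), s(s(a))))), k(p(s(c)), s(a))):
1. k(p(k(p(a), k(p(k(s(c), c)), s(s(a))))), k(p(s(c)), s(a)))  →  k(p(k(p(a), k(s(c), c))), k(p(s(c)), s(a)))   [R8 at 1.1.2]
2. k(p(k(p(a), k(s(c), c))), k(p(s(c)), s(a)))  →  k(p(k(p(a), s(c))), k(p(s(c)), s(a)))   [R5 at 1.1.2]
3. k(p(k(p(a), s(c))), k(p(s(c)), s(a)))  →  k(p(a), k(p(s(c)), s(a)))   [R8 at 1.1]
4. k(p(a), k(p(s(c)), s(a)))  →  k(p(a), s(c))   [R8 at 2]
5. k(p(a), s(c))  →  a   [R8 at ε]

no — NF(t₁) = s(s(e)), NF(t₂) = a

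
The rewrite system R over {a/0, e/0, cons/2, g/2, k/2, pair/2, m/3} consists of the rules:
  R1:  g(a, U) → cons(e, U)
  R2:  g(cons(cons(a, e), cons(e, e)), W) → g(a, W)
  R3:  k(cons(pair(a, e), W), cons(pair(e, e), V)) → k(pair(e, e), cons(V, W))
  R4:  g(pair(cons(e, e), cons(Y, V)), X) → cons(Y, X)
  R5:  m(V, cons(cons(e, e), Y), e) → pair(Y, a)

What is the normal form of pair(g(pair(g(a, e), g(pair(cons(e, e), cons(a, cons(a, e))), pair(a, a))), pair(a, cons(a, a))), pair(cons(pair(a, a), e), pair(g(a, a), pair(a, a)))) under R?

pair(cons(a, pair(a, cons(a, a))), pair(cons(pair(a, a), e), pair(cons(e, a), pair(a, a))))

1. pair(g(pair(g(a, e), g(pair(cons(e, e), cons(a, cons(a, e))), pair(a, a))), pair(a, cons(a, a))), pair(cons(pair(a, a), e), pair(g(a, a), pair(a, a))))  →  pair(g(pair(cons(e, e), g(pair(cons(e, e), cons(a, cons(a, e))), pair(a, a))), pair(a, cons(a, a))), pair(cons(pair(a, a), e), pair(g(a, a), pair(a, a))))   [R1 at 1.1.1]
2. pair(g(pair(cons(e, e), g(pair(cons(e, e), cons(a, cons(a, e))), pair(a, a))), pair(a, cons(a, a))), pair(cons(pair(a, a), e), pair(g(a, a), pair(a, a))))  →  pair(g(pair(cons(e, e), cons(a, pair(a, a))), pair(a, cons(a, a))), pair(cons(pair(a, a), e), pair(g(a, a), pair(a, a))))   [R4 at 1.1.2]
3. pair(g(pair(cons(e, e), cons(a, pair(a, a))), pair(a, cons(a, a))), pair(cons(pair(a, a), e), pair(g(a, a), pair(a, a))))  →  pair(cons(a, pair(a, cons(a, a))), pair(cons(pair(a, a), e), pair(g(a, a), pair(a, a))))   [R4 at 1]
4. pair(cons(a, pair(a, cons(a, a))), pair(cons(pair(a, a), e), pair(g(a, a), pair(a, a))))  →  pair(cons(a, pair(a, cons(a, a))), pair(cons(pair(a, a), e), pair(cons(e, a), pair(a, a))))   [R1 at 2.2.1]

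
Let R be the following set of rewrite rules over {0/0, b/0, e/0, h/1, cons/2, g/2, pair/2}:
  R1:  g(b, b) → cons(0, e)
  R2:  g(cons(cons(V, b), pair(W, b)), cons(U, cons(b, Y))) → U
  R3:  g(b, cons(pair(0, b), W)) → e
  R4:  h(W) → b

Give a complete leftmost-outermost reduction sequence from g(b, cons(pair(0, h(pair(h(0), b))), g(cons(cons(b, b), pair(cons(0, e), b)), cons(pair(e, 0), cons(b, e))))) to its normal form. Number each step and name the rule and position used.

e

1. g(b, cons(pair(0, h(pair(h(0), b))), g(cons(cons(b, b), pair(cons(0, e), b)), cons(pair(e, 0), cons(b, e)))))  →  g(b, cons(pair(0, b), g(cons(cons(b, b), pair(cons(0, e), b)), cons(pair(e, 0), cons(b, e)))))   [R4 at 2.1.2]
2. g(b, cons(pair(0, b), g(cons(cons(b, b), pair(cons(0, e), b)), cons(pair(e, 0), cons(b, e)))))  →  e   [R3 at ε]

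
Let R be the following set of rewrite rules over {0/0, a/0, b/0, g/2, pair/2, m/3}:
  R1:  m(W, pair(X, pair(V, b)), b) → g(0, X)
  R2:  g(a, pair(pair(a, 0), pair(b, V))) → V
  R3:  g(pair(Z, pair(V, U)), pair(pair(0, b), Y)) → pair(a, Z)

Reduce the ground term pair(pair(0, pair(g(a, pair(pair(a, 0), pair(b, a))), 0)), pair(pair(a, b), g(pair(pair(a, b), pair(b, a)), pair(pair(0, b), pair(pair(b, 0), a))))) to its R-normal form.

1. pair(pair(0, pair(g(a, pair(pair(a, 0), pair(b, a))), 0)), pair(pair(a, b), g(pair(pair(a, b), pair(b, a)), pair(pair(0, b), pair(pair(b, 0), a)))))  →  pair(pair(0, pair(a, 0)), pair(pair(a, b), g(pair(pair(a, b), pair(b, a)), pair(pair(0, b), pair(pair(b, 0), a)))))   [R2 at 1.2.1]
2. pair(pair(0, pair(a, 0)), pair(pair(a, b), g(pair(pair(a, b), pair(b, a)), pair(pair(0, b), pair(pair(b, 0), a)))))  →  pair(pair(0, pair(a, 0)), pair(pair(a, b), pair(a, pair(a, b))))   [R3 at 2.2]

pair(pair(0, pair(a, 0)), pair(pair(a, b), pair(a, pair(a, b))))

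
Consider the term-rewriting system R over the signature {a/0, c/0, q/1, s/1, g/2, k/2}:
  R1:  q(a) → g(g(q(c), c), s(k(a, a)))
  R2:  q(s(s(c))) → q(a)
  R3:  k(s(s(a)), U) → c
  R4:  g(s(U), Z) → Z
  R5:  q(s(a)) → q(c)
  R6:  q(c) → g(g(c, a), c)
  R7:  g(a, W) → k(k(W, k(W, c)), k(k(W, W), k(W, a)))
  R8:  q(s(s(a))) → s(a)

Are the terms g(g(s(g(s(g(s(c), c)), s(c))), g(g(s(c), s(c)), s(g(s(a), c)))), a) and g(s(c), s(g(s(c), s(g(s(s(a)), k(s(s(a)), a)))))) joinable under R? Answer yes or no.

Reduce t₁ = g(g(s(g(s(g(s(c), c)), s(c))), g(g(s(c), s(c)), s(g(s(a), c)))), a):
1. g(g(s(g(s(g(s(c), c)), s(c))), g(g(s(c), s(c)), s(g(s(a), c)))), a)  →  g(g(g(s(c), s(c)), s(g(s(a), c))), a)   [R4 at 1]
2. g(g(g(s(c), s(c)), s(g(s(a), c))), a)  →  g(g(s(c), s(g(s(a), c))), a)   [R4 at 1.1]
3. g(g(s(c), s(g(s(a), c))), a)  →  g(s(g(s(a), c)), a)   [R4 at 1]
4. g(s(g(s(a), c)), a)  →  a   [R4 at ε]

Reduce t₂ = g(s(c), s(g(s(c), s(g(s(s(a)), k(s(s(a)), a)))))):
1. g(s(c), s(g(s(c), s(g(s(s(a)), k(s(s(a)), a))))))  →  s(g(s(c), s(g(s(s(a)), k(s(s(a)), a)))))   [R4 at ε]
2. s(g(s(c), s(g(s(s(a)), k(s(s(a)), a)))))  →  s(s(g(s(s(a)), k(s(s(a)), a))))   [R4 at 1]
3. s(s(g(s(s(a)), k(s(s(a)), a))))  →  s(s(k(s(s(a)), a)))   [R4 at 1.1]
4. s(s(k(s(s(a)), a)))  →  s(s(c))   [R3 at 1.1]

no — NF(t₁) = a, NF(t₂) = s(s(c))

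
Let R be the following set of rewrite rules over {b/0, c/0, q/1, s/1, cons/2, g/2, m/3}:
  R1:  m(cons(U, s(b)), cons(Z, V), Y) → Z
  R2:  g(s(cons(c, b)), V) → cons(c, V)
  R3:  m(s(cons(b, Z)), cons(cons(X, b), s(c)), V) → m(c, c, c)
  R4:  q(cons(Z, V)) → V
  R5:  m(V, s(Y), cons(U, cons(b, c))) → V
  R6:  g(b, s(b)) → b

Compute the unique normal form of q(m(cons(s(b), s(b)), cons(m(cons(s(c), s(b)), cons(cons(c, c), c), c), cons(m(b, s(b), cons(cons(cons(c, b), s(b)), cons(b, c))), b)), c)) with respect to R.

1. q(m(cons(s(b), s(b)), cons(m(cons(s(c), s(b)), cons(cons(c, c), c), c), cons(m(b, s(b), cons(cons(cons(c, b), s(b)), cons(b, c))), b)), c))  →  q(m(cons(s(c), s(b)), cons(cons(c, c), c), c))   [R1 at 1]
2. q(m(cons(s(c), s(b)), cons(cons(c, c), c), c))  →  q(cons(c, c))   [R1 at 1]
3. q(cons(c, c))  →  c   [R4 at ε]

c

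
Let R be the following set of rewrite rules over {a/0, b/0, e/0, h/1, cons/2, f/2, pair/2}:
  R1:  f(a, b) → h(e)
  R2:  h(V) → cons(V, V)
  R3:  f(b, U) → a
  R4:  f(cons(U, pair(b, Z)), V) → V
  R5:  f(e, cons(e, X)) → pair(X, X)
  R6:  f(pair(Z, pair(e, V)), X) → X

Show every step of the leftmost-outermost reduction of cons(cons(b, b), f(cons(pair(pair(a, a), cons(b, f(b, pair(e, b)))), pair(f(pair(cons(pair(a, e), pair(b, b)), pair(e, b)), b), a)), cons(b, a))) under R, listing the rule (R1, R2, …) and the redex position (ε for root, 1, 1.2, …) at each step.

1. cons(cons(b, b), f(cons(pair(pair(a, a), cons(b, f(b, pair(e, b)))), pair(f(pair(cons(pair(a, e), pair(b, b)), pair(e, b)), b), a)), cons(b, a)))  →  cons(cons(b, b), f(cons(pair(pair(a, a), cons(b, a)), pair(f(pair(cons(pair(a, e), pair(b, b)), pair(e, b)), b), a)), cons(b, a)))   [R3 at 2.1.1.2.2]
2. cons(cons(b, b), f(cons(pair(pair(a, a), cons(b, a)), pair(f(pair(cons(pair(a, e), pair(b, b)), pair(e, b)), b), a)), cons(b, a)))  →  cons(cons(b, b), f(cons(pair(pair(a, a), cons(b, a)), pair(b, a)), cons(b, a)))   [R6 at 2.1.2.1]
3. cons(cons(b, b), f(cons(pair(pair(a, a), cons(b, a)), pair(b, a)), cons(b, a)))  →  cons(cons(b, b), cons(b, a))   [R4 at 2]

cons(cons(b, b), cons(b, a))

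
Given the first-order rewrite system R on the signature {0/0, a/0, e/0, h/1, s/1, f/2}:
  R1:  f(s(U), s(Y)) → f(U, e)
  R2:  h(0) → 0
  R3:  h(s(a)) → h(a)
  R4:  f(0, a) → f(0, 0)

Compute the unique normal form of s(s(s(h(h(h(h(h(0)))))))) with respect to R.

1. s(s(s(h(h(h(h(h(0))))))))  →  s(s(s(h(h(h(h(0)))))))   [R2 at 1.1.1.1.1.1.1]
2. s(s(s(h(h(h(h(0)))))))  →  s(s(s(h(h(h(0))))))   [R2 at 1.1.1.1.1.1]
3. s(s(s(h(h(h(0))))))  →  s(s(s(h(h(0)))))   [R2 at 1.1.1.1.1]
4. s(s(s(h(h(0)))))  →  s(s(s(h(0))))   [R2 at 1.1.1.1]
5. s(s(s(h(0))))  →  s(s(s(0)))   [R2 at 1.1.1]

s(s(s(0)))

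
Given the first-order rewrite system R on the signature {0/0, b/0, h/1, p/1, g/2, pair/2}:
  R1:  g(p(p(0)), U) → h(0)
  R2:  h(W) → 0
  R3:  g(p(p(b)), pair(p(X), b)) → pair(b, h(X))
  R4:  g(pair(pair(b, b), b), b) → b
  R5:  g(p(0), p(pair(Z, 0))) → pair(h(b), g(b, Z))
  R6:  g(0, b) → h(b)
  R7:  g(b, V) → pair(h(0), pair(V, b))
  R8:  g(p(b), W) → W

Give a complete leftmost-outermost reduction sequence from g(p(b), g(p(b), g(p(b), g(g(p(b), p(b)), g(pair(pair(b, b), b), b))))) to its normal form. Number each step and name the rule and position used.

b

1. g(p(b), g(p(b), g(p(b), g(g(p(b), p(b)), g(pair(pair(b, b), b), b)))))  →  g(p(b), g(p(b), g(g(p(b), p(b)), g(pair(pair(b, b), b), b))))   [R8 at ε]
2. g(p(b), g(p(b), g(g(p(b), p(b)), g(pair(pair(b, b), b), b))))  →  g(p(b), g(g(p(b), p(b)), g(pair(pair(b, b), b), b)))   [R8 at ε]
3. g(p(b), g(g(p(b), p(b)), g(pair(pair(b, b), b), b)))  →  g(g(p(b), p(b)), g(pair(pair(b, b), b), b))   [R8 at ε]
4. g(g(p(b), p(b)), g(pair(pair(b, b), b), b))  →  g(p(b), g(pair(pair(b, b), b), b))   [R8 at 1]
5. g(p(b), g(pair(pair(b, b), b), b))  →  g(pair(pair(b, b), b), b)   [R8 at ε]
6. g(pair(pair(b, b), b), b)  →  b   [R4 at ε]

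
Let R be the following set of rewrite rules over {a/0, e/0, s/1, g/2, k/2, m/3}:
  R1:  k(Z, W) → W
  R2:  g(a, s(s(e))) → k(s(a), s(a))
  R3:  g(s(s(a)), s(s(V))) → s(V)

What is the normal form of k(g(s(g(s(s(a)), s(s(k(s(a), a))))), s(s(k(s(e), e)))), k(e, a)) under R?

a

1. k(g(s(g(s(s(a)), s(s(k(s(a), a))))), s(s(k(s(e), e)))), k(e, a))  →  k(e, a)   [R1 at ε]
2. k(e, a)  →  a   [R1 at ε]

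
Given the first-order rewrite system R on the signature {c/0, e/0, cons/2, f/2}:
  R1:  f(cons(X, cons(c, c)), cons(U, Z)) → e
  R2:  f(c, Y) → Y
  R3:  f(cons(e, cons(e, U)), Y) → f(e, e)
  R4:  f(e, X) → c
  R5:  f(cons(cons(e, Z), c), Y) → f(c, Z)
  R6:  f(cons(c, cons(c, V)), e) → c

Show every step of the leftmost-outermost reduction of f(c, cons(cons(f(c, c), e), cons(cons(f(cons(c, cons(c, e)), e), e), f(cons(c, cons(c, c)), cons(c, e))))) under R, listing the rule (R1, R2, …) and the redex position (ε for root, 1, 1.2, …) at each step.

1. f(c, cons(cons(f(c, c), e), cons(cons(f(cons(c, cons(c, e)), e), e), f(cons(c, cons(c, c)), cons(c, e)))))  →  cons(cons(f(c, c), e), cons(cons(f(cons(c, cons(c, e)), e), e), f(cons(c, cons(c, c)), cons(c, e))))   [R2 at ε]
2. cons(cons(f(c, c), e), cons(cons(f(cons(c, cons(c, e)), e), e), f(cons(c, cons(c, c)), cons(c, e))))  →  cons(cons(c, e), cons(cons(f(cons(c, cons(c, e)), e), e), f(cons(c, cons(c, c)), cons(c, e))))   [R2 at 1.1]
3. cons(cons(c, e), cons(cons(f(cons(c, cons(c, e)), e), e), f(cons(c, cons(c, c)), cons(c, e))))  →  cons(cons(c, e), cons(cons(c, e), f(cons(c, cons(c, c)), cons(c, e))))   [R6 at 2.1.1]
4. cons(cons(c, e), cons(cons(c, e), f(cons(c, cons(c, c)), cons(c, e))))  →  cons(cons(c, e), cons(cons(c, e), e))   [R1 at 2.2]

cons(cons(c, e), cons(cons(c, e), e))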